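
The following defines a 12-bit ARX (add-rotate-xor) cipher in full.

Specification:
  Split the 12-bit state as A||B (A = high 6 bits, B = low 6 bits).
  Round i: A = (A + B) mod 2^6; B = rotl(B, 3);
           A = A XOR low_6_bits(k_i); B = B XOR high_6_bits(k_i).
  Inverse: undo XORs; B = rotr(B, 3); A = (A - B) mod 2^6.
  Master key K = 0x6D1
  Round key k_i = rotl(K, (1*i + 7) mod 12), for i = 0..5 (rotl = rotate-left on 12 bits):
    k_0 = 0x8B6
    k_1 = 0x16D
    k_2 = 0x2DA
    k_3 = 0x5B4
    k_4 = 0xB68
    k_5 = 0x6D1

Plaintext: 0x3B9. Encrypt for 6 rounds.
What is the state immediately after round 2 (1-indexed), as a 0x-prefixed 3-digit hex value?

s_0 = plaintext = 0x3B9
s_1 = Round(s_0, k_0) = 0xC6D
s_2 = Round(s_1, k_1) = 0xCE8
s_3 = Round(s_2, k_2) = 0x04E
s_4 = Round(s_3, k_3) = 0xEE7
s_5 = Round(s_4, k_4) = 0x291
s_6 = Round(s_5, k_5) = 0x291

0xCE8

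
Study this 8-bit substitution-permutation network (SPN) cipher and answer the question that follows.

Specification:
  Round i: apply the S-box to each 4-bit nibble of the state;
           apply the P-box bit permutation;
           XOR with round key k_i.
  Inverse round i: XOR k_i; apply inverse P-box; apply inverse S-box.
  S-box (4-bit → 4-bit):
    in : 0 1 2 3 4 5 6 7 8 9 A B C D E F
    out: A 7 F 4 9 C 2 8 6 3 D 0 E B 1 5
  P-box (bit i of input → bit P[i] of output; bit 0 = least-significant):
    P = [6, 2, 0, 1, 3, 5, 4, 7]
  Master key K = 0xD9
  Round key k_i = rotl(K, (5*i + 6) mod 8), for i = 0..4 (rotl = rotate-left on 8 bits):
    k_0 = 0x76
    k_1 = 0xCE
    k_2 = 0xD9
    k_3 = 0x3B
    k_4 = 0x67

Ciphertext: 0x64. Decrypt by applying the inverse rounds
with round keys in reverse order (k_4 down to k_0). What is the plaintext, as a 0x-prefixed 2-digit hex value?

0x02

s_0 = ciphertext = 0x64
s_1 = InvRound(s_0, k_4) = 0xB5
s_2 = InvRound(s_1, k_3) = 0x40
s_3 = InvRound(s_2, k_2) = 0xA3
s_4 = InvRound(s_3, k_1) = 0x91
s_5 = InvRound(s_4, k_0) = 0x02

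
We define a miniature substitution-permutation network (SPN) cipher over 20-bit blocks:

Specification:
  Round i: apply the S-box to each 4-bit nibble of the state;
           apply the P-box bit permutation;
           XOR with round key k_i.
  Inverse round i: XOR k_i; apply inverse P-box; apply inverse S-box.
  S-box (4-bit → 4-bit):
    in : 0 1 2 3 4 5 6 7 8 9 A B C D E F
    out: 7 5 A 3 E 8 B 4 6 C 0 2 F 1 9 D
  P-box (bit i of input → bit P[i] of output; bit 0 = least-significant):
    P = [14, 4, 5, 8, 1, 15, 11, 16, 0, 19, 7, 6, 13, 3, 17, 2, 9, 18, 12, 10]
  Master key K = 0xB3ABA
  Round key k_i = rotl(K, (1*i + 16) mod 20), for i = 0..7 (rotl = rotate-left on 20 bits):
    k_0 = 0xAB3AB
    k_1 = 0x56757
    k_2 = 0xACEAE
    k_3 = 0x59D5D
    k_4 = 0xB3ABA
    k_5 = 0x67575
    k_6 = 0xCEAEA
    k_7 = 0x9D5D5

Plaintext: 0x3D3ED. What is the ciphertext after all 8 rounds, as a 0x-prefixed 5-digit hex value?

0x21E43

s_0 = plaintext = 0x3D3ED
s_1 = Round(s_0, k_0) = 0x7D1A8
s_2 = Round(s_1, k_1) = 0x557E6
s_3 = Round(s_2, k_2) = 0xB8B38
s_4 = Round(s_3, k_3) = 0xB1D67
s_5 = Round(s_4, k_4) = 0xC9A99
s_6 = Round(s_5, k_5) = 0x16A51
s_7 = Round(s_6, k_6) = 0xD98C6
s_8 = Round(s_7, k_7) = 0x21E43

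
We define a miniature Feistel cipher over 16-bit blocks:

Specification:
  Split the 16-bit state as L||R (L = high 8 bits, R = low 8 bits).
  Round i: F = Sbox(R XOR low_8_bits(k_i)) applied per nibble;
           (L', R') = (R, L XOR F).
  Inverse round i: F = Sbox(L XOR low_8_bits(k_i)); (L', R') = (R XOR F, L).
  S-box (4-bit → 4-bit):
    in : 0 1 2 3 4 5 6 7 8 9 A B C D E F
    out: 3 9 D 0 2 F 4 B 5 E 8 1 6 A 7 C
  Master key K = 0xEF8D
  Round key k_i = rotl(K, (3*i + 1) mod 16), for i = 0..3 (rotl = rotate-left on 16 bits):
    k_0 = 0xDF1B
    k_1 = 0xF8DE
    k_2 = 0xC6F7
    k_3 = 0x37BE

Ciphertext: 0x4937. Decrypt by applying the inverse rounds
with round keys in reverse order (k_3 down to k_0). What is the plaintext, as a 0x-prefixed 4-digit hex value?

0x3878

s_0 = ciphertext = 0x4937
s_1 = InvRound(s_0, k_3) = 0xFC49
s_2 = InvRound(s_1, k_2) = 0x78FC
s_3 = InvRound(s_2, k_1) = 0x7878
s_4 = InvRound(s_3, k_0) = 0x3878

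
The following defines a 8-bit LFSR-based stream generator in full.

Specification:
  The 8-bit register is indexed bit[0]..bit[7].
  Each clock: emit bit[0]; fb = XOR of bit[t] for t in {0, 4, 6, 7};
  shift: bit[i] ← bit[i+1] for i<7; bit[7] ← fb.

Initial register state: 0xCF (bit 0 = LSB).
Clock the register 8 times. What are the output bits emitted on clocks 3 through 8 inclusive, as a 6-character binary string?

reg_0 = 0xCF
clock 1: out=1, reg = 0xE7
clock 2: out=1, reg = 0xF3
clock 3: out=1, reg = 0x79
clock 4: out=1, reg = 0xBC
clock 5: out=0, reg = 0x5E
clock 6: out=0, reg = 0x2F
clock 7: out=1, reg = 0x97
clock 8: out=1, reg = 0xCB

110011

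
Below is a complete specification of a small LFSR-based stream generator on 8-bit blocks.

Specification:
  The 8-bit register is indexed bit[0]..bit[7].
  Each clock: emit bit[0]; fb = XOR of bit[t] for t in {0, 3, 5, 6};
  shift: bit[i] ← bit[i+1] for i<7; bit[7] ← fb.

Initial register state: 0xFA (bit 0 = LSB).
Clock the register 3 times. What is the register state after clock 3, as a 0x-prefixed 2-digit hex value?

reg_0 = 0xFA
clock 1: out=0, reg = 0xFD
clock 2: out=1, reg = 0x7E
clock 3: out=0, reg = 0xBF

0xBF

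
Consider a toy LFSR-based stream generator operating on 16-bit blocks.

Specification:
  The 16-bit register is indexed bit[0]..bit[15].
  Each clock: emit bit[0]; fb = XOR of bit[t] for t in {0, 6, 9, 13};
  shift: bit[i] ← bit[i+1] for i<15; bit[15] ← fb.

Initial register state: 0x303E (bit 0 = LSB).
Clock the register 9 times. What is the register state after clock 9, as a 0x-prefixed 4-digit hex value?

reg_0 = 0x303E
clock 1: out=0, reg = 0x981F
clock 2: out=1, reg = 0xCC0F
clock 3: out=1, reg = 0xE607
clock 4: out=1, reg = 0xF303
clock 5: out=1, reg = 0xF981
clock 6: out=1, reg = 0x7CC0
clock 7: out=0, reg = 0x3E60
clock 8: out=0, reg = 0x9F30
clock 9: out=0, reg = 0xCF98

0xCF98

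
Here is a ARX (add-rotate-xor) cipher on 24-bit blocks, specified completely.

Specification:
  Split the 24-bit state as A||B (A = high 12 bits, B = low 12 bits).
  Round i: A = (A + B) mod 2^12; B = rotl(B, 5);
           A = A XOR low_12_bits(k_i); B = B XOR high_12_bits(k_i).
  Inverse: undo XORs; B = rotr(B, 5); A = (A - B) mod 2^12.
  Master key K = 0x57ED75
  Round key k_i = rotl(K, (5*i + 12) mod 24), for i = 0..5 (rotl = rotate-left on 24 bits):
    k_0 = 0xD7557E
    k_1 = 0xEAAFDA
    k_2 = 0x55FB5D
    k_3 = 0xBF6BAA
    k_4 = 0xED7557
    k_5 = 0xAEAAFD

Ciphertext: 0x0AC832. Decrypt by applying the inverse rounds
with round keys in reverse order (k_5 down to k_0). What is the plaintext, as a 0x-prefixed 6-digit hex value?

0xA748E0

s_0 = ciphertext = 0x0AC832
s_1 = InvRound(s_0, k_5) = 0xE3BC16
s_2 = InvRound(s_1, k_4) = 0xAD6096
s_3 = InvRound(s_2, k_3) = 0x12105B
s_4 = InvRound(s_3, k_2) = 0x854228
s_5 = InvRound(s_4, k_1) = 0x62A164
s_6 = InvRound(s_5, k_0) = 0xA748E0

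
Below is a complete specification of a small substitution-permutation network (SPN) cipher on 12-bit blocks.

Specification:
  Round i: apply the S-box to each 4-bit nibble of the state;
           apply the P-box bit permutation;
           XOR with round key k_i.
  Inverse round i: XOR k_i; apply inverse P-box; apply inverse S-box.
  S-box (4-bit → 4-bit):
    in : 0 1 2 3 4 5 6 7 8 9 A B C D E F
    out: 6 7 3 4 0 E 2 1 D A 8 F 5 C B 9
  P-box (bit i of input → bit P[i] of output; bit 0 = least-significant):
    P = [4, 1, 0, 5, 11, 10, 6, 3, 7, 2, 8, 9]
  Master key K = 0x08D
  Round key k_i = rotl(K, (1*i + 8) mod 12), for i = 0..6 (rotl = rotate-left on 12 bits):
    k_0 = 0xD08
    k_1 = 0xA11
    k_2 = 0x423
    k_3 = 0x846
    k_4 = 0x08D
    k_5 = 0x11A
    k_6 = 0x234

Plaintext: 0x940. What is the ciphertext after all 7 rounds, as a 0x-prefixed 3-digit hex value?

0x1F6

s_0 = plaintext = 0x940
s_1 = Round(s_0, k_0) = 0xF0F
s_2 = Round(s_1, k_1) = 0xCE1
s_3 = Round(s_2, k_2) = 0x9B8
s_4 = Round(s_3, k_3) = 0x63B
s_5 = Round(s_4, k_4) = 0x0FA
s_6 = Round(s_5, k_5) = 0x836
s_7 = Round(s_6, k_6) = 0x1F6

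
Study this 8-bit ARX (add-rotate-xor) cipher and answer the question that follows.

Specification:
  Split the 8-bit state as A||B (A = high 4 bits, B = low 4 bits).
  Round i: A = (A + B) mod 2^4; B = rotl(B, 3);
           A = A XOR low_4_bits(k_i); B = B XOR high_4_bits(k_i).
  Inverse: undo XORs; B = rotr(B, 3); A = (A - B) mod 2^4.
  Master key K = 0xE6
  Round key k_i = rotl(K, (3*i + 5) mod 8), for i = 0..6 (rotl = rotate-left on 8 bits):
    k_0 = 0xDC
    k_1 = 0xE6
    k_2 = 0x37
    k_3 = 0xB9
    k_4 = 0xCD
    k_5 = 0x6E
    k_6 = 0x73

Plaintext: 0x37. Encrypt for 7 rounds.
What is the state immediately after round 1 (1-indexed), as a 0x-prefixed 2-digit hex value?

0x66

s_0 = plaintext = 0x37
s_1 = Round(s_0, k_0) = 0x66
s_2 = Round(s_1, k_1) = 0xAD
s_3 = Round(s_2, k_2) = 0x0D
s_4 = Round(s_3, k_3) = 0x45
s_5 = Round(s_4, k_4) = 0x46
s_6 = Round(s_5, k_5) = 0x45
s_7 = Round(s_6, k_6) = 0xAD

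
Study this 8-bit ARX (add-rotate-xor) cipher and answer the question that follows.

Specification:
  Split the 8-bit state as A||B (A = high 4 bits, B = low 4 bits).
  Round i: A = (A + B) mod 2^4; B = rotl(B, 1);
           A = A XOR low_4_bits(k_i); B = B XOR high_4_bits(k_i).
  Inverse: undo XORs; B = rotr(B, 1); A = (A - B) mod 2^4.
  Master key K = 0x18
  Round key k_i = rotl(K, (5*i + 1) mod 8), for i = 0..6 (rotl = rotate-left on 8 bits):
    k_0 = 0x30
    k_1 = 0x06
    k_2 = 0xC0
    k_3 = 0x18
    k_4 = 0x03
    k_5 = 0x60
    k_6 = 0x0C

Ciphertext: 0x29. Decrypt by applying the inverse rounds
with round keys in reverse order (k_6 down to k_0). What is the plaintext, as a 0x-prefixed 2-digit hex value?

s_0 = ciphertext = 0x29
s_1 = InvRound(s_0, k_6) = 0x2C
s_2 = InvRound(s_1, k_5) = 0xD5
s_3 = InvRound(s_2, k_4) = 0x4A
s_4 = InvRound(s_3, k_3) = 0xFD
s_5 = InvRound(s_4, k_2) = 0x78
s_6 = InvRound(s_5, k_1) = 0xD4
s_7 = InvRound(s_6, k_0) = 0x2B

0x2B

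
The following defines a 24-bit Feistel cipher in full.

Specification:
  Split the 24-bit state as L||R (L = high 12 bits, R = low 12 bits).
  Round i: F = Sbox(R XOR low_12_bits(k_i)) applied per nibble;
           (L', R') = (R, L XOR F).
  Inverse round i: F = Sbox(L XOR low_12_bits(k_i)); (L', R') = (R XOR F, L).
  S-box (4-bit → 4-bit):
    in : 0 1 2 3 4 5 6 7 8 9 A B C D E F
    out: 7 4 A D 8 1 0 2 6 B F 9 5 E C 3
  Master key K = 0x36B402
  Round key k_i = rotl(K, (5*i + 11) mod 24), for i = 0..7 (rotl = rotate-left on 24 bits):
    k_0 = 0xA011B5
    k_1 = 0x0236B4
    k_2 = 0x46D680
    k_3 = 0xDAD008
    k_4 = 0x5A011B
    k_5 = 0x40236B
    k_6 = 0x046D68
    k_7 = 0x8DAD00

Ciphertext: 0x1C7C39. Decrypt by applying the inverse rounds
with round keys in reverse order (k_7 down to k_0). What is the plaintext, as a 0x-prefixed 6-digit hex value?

0xC11F44

s_0 = ciphertext = 0x1C7C39
s_1 = InvRound(s_0, k_7) = 0x96B1C7
s_2 = InvRound(s_1, k_6) = 0x9BA96B
s_3 = InvRound(s_2, k_5) = 0x68F9BA
s_4 = InvRound(s_3, k_4) = 0xB0268F
s_5 = InvRound(s_4, k_3) = 0xFF0B02
s_6 = InvRound(s_5, k_2) = 0x025FF0
s_7 = InvRound(s_6, k_1) = 0xF44025
s_8 = InvRound(s_7, k_0) = 0xC11F44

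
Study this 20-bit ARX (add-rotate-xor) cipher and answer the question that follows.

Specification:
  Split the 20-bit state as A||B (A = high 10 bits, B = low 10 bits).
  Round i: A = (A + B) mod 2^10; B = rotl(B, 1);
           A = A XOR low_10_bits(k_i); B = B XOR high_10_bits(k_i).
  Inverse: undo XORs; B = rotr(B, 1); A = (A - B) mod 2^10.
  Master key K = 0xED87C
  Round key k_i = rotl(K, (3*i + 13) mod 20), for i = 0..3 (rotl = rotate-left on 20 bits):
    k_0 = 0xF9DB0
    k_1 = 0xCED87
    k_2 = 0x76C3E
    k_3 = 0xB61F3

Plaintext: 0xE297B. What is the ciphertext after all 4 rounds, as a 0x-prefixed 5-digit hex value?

0x2F90B

s_0 = plaintext = 0xE297B
s_1 = Round(s_0, k_0) = 0x2D511
s_2 = Round(s_1, k_1) = 0x10519
s_3 = Round(s_2, k_2) = 0x593E9
s_4 = Round(s_3, k_3) = 0x2F90B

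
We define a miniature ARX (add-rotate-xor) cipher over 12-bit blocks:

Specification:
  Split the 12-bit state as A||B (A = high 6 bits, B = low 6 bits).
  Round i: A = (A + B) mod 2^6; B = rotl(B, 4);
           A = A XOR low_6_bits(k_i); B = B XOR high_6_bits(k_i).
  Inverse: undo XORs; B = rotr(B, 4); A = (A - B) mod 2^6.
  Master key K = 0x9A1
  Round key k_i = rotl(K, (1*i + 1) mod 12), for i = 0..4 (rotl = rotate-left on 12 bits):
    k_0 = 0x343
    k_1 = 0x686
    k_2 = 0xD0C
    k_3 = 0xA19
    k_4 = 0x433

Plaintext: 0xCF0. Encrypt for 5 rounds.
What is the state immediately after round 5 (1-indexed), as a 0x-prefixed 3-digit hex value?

s_0 = plaintext = 0xCF0
s_1 = Round(s_0, k_0) = 0x801
s_2 = Round(s_1, k_1) = 0x9CA
s_3 = Round(s_2, k_2) = 0xF56
s_4 = Round(s_3, k_3) = 0x28D
s_5 = Round(s_4, k_4) = 0x903

0x903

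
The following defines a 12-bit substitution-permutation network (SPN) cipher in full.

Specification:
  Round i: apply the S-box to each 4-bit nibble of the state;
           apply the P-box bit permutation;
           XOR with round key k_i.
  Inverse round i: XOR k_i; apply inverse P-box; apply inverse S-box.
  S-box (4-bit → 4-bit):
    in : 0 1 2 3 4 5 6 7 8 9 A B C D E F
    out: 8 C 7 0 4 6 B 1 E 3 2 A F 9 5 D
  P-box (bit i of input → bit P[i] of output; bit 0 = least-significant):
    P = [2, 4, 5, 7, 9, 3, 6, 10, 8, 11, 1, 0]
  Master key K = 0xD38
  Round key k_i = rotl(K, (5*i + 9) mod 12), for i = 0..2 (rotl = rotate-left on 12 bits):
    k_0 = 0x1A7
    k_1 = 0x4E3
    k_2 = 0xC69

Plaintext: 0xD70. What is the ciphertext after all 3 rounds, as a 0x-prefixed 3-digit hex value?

s_0 = plaintext = 0xD70
s_1 = Round(s_0, k_0) = 0x226
s_2 = Round(s_1, k_1) = 0xF3D
s_3 = Round(s_2, k_2) = 0xDEE

0xDEE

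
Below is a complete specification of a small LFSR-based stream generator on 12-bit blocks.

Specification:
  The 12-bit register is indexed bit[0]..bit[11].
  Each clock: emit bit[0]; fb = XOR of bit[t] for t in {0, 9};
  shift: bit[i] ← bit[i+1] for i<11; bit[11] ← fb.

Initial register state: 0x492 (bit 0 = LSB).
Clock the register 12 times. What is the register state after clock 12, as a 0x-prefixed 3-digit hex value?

reg_0 = 0x492
clock 1: out=0, reg = 0x249
clock 2: out=1, reg = 0x124
clock 3: out=0, reg = 0x092
clock 4: out=0, reg = 0x049
clock 5: out=1, reg = 0x824
clock 6: out=0, reg = 0x412
clock 7: out=0, reg = 0x209
clock 8: out=1, reg = 0x104
clock 9: out=0, reg = 0x082
clock 10: out=0, reg = 0x041
clock 11: out=1, reg = 0x820
clock 12: out=0, reg = 0x410

0x410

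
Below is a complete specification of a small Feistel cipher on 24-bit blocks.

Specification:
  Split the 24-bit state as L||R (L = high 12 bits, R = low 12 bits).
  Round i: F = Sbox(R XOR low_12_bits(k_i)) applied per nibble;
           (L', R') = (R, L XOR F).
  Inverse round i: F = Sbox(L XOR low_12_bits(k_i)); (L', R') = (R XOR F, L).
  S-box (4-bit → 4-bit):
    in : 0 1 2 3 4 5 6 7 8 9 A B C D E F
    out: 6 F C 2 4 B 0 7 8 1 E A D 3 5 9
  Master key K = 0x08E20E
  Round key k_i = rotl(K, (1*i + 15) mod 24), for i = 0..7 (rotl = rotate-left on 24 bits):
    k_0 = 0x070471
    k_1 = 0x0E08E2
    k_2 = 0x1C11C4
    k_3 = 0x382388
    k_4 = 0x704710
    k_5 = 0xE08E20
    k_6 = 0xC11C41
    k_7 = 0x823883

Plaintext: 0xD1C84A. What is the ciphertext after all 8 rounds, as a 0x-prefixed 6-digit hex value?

0x949BB0

s_0 = plaintext = 0xD1C84A
s_1 = Round(s_0, k_0) = 0x84A036
s_2 = Round(s_1, k_1) = 0x03607E
s_3 = Round(s_2, k_2) = 0x07EF98
s_4 = Round(s_3, k_3) = 0xF98D88
s_5 = Round(s_4, k_4) = 0xD88180
s_6 = Round(s_5, k_5) = 0x18046E
s_7 = Round(s_6, k_6) = 0x46E949
s_8 = Round(s_7, k_7) = 0x949BB0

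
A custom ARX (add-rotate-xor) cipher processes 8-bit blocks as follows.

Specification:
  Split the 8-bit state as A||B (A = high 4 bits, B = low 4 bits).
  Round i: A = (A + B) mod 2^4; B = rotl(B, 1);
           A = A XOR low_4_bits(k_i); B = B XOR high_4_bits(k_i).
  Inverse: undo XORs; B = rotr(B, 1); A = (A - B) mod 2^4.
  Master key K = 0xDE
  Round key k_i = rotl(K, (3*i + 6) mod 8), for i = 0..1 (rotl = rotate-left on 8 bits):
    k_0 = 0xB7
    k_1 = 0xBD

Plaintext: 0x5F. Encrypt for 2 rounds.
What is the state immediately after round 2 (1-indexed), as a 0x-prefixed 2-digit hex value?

0xA3

s_0 = plaintext = 0x5F
s_1 = Round(s_0, k_0) = 0x34
s_2 = Round(s_1, k_1) = 0xA3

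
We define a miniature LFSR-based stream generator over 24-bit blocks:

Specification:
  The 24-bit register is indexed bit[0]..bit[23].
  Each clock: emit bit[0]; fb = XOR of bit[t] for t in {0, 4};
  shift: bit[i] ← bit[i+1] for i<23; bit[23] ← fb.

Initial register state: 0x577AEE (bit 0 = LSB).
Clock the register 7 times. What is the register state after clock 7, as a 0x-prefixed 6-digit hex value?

reg_0 = 0x577AEE
clock 1: out=0, reg = 0x2BBD77
clock 2: out=1, reg = 0x15DEBB
clock 3: out=1, reg = 0x0AEF5D
clock 4: out=1, reg = 0x0577AE
clock 5: out=0, reg = 0x02BBD7
clock 6: out=1, reg = 0x015DEB
clock 7: out=1, reg = 0x80AEF5

0x80AEF5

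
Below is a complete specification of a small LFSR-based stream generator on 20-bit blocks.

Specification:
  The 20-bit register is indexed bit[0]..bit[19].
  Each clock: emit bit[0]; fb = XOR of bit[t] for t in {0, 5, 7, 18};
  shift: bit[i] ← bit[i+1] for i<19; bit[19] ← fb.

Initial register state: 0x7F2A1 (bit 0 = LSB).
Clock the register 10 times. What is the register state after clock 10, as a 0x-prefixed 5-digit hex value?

0x241FC

reg_0 = 0x7F2A1
clock 1: out=1, reg = 0x3F950
clock 2: out=0, reg = 0x1FCA8
clock 3: out=0, reg = 0x0FE54
clock 4: out=0, reg = 0x07F2A
clock 5: out=0, reg = 0x83F95
clock 6: out=1, reg = 0x41FCA
clock 7: out=0, reg = 0x20FE5
clock 8: out=1, reg = 0x907F2
clock 9: out=0, reg = 0x483F9
clock 10: out=1, reg = 0x241FC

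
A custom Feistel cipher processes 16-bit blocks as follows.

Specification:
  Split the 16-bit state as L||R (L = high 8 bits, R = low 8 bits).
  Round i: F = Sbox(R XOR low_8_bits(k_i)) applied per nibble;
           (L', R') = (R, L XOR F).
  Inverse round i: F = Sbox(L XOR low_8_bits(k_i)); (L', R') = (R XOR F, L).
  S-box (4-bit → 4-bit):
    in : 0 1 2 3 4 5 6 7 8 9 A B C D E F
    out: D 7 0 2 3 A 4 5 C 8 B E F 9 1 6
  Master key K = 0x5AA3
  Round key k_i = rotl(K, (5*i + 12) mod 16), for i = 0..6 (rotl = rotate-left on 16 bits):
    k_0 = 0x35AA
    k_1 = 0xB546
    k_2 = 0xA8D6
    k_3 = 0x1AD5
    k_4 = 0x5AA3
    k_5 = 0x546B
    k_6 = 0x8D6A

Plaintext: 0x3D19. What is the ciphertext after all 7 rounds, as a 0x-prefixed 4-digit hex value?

0xD770

s_0 = plaintext = 0x3D19
s_1 = Round(s_0, k_0) = 0x19DF
s_2 = Round(s_1, k_1) = 0xDF91
s_3 = Round(s_2, k_2) = 0x91EA
s_4 = Round(s_3, k_3) = 0xEAB7
s_5 = Round(s_4, k_4) = 0xB799
s_6 = Round(s_5, k_5) = 0x99D7
s_7 = Round(s_6, k_6) = 0xD770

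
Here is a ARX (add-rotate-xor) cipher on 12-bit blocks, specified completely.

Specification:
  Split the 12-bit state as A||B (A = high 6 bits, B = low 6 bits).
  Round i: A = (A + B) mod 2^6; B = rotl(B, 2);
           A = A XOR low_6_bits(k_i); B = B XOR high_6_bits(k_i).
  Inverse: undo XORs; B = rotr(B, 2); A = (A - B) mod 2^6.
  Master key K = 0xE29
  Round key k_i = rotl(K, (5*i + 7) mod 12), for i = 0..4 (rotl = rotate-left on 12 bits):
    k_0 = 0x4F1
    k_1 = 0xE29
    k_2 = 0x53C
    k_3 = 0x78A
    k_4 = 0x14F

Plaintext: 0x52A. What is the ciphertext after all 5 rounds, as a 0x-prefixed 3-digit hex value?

s_0 = plaintext = 0x52A
s_1 = Round(s_0, k_0) = 0x3F9
s_2 = Round(s_1, k_1) = 0x85F
s_3 = Round(s_2, k_2) = 0xF29
s_4 = Round(s_3, k_3) = 0xBF8
s_5 = Round(s_4, k_4) = 0xA26

0xA26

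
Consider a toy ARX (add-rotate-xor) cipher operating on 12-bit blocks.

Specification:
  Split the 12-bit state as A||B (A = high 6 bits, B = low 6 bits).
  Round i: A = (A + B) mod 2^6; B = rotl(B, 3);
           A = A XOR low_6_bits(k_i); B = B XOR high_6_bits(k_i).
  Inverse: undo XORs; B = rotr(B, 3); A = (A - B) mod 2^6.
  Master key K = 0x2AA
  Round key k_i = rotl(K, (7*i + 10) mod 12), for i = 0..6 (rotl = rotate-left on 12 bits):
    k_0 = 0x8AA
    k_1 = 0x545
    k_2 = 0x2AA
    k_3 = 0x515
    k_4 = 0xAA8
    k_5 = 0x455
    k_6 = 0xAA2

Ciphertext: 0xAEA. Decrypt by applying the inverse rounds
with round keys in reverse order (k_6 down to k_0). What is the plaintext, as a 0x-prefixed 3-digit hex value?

s_0 = ciphertext = 0xAEA
s_1 = InvRound(s_0, k_6) = 0x240
s_2 = InvRound(s_1, k_5) = 0x48A
s_3 = InvRound(s_2, k_4) = 0xD84
s_4 = InvRound(s_3, k_3) = 0x842
s_5 = InvRound(s_4, k_2) = 0x281
s_6 = InvRound(s_5, k_1) = 0xB62
s_7 = InvRound(s_6, k_0) = 0x1C0

0x1C0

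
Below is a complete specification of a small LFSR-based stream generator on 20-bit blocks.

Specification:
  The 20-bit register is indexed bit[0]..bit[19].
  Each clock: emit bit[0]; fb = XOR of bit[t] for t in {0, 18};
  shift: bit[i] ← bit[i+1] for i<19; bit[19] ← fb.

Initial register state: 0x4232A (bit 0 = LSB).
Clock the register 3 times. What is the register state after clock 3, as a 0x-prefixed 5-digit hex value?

reg_0 = 0x4232A
clock 1: out=0, reg = 0xA1195
clock 2: out=1, reg = 0xD08CA
clock 3: out=0, reg = 0xE8465

0xE8465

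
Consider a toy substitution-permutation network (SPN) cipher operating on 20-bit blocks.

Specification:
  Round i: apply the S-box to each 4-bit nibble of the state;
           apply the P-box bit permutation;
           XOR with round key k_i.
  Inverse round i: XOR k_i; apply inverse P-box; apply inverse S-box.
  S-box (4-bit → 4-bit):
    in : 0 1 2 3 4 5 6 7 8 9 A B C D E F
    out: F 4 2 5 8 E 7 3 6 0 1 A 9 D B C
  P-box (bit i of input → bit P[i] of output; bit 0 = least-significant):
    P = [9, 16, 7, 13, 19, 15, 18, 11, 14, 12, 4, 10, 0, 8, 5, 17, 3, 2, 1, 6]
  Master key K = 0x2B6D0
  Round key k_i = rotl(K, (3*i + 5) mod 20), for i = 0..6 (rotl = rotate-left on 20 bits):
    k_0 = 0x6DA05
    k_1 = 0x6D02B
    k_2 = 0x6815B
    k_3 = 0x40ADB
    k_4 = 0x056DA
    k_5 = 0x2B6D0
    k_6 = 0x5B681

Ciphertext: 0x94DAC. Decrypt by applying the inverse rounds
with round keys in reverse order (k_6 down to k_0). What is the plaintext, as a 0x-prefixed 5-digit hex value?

s_0 = ciphertext = 0x94DAC
s_1 = InvRound(s_0, k_6) = 0x7670C
s_2 = InvRound(s_1, k_5) = 0xE2688
s_3 = InvRound(s_2, k_4) = 0xF4634
s_4 = InvRound(s_3, k_3) = 0x0DCC8
s_5 = InvRound(s_4, k_2) = 0x1E0F1
s_6 = InvRound(s_5, k_1) = 0xD4815
s_7 = InvRound(s_6, k_0) = 0x94877

0x94877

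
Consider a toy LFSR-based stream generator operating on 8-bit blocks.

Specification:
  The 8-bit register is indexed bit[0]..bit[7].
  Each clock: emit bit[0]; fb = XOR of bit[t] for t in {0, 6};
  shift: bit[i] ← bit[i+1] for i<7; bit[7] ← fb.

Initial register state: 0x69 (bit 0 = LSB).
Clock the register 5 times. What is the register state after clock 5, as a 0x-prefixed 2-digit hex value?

0x43

reg_0 = 0x69
clock 1: out=1, reg = 0x34
clock 2: out=0, reg = 0x1A
clock 3: out=0, reg = 0x0D
clock 4: out=1, reg = 0x86
clock 5: out=0, reg = 0x43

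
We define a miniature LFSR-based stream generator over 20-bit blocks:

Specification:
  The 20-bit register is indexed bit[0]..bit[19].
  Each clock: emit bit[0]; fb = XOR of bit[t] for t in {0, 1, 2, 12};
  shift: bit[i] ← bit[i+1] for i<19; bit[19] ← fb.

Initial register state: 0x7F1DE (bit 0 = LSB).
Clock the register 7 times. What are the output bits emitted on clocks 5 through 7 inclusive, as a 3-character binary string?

reg_0 = 0x7F1DE
clock 1: out=0, reg = 0xBF8EF
clock 2: out=1, reg = 0x5FC77
clock 3: out=1, reg = 0x2FE3B
clock 4: out=1, reg = 0x97F1D
clock 5: out=1, reg = 0xCBF8E
clock 6: out=0, reg = 0xE5FC7
clock 7: out=1, reg = 0x72FE3

101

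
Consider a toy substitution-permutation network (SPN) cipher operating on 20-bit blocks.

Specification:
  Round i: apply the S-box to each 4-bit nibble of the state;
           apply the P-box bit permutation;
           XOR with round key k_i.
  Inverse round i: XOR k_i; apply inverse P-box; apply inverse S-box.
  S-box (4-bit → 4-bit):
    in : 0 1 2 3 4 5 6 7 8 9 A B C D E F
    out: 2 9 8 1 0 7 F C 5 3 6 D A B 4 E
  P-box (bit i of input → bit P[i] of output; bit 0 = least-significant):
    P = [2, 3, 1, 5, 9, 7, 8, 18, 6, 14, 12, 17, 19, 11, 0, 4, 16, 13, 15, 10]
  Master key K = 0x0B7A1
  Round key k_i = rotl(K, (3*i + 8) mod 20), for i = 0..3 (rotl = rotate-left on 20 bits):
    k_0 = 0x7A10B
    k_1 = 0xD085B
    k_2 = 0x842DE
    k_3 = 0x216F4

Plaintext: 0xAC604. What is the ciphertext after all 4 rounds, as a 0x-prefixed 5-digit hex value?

s_0 = plaintext = 0xAC604
s_1 = Round(s_0, k_0) = 0x559DB
s_2 = Round(s_1, k_1) = 0x0E2BC
s_3 = Round(s_2, k_2) = 0xE61F7
s_4 = Round(s_3, k_3) = 0xC9F07

0xC9F07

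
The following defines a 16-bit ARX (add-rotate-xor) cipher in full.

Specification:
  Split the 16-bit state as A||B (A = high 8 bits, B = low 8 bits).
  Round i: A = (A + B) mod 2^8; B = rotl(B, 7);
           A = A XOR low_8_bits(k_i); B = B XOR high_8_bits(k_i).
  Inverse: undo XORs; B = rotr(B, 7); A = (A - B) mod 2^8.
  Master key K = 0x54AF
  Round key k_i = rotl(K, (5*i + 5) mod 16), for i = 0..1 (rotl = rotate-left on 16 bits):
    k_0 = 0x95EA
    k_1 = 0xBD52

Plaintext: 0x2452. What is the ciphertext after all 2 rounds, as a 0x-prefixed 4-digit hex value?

0x0AE3

s_0 = plaintext = 0x2452
s_1 = Round(s_0, k_0) = 0x9CBC
s_2 = Round(s_1, k_1) = 0x0AE3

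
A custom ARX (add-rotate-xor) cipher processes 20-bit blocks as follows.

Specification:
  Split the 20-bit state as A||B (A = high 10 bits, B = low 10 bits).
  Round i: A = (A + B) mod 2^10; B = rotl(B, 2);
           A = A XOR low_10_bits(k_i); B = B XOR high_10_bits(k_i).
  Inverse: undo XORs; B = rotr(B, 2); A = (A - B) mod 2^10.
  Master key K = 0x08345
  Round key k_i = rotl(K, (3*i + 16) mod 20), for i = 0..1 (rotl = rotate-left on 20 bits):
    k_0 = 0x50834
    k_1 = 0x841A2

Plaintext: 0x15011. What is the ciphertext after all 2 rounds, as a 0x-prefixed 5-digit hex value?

0x3D609

s_0 = plaintext = 0x15011
s_1 = Round(s_0, k_0) = 0x14506
s_2 = Round(s_1, k_1) = 0x3D609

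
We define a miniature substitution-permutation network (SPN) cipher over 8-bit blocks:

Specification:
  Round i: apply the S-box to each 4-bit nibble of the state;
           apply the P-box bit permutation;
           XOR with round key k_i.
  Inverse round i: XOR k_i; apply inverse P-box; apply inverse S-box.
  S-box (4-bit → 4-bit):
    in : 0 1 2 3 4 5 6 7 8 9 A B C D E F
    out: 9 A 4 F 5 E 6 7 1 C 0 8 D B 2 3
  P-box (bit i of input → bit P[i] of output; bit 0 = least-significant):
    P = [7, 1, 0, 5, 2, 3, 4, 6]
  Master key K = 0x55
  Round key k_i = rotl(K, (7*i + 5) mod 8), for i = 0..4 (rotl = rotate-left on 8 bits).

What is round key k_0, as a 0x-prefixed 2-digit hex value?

K = 0x55
k_0 = rotl(K, (7*0+5) mod 8) = rotl(K, 5) = 0xAA

0xAA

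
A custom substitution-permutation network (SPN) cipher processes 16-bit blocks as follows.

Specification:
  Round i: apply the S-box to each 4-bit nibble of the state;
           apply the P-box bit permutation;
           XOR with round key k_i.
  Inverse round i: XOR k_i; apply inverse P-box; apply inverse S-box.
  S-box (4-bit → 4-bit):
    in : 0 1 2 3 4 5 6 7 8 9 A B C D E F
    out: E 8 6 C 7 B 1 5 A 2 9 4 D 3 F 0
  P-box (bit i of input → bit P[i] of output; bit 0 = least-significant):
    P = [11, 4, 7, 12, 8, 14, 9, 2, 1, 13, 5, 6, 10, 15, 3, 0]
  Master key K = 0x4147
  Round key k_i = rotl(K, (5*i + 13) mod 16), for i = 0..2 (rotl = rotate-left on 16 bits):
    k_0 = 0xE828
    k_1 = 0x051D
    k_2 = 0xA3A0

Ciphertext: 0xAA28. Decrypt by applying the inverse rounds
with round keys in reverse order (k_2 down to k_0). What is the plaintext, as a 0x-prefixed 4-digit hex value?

0xEF02

s_0 = ciphertext = 0xAA28
s_1 = InvRound(s_0, k_2) = 0xBF67
s_2 = InvRound(s_1, k_1) = 0x2EB5
s_3 = InvRound(s_2, k_0) = 0xEF02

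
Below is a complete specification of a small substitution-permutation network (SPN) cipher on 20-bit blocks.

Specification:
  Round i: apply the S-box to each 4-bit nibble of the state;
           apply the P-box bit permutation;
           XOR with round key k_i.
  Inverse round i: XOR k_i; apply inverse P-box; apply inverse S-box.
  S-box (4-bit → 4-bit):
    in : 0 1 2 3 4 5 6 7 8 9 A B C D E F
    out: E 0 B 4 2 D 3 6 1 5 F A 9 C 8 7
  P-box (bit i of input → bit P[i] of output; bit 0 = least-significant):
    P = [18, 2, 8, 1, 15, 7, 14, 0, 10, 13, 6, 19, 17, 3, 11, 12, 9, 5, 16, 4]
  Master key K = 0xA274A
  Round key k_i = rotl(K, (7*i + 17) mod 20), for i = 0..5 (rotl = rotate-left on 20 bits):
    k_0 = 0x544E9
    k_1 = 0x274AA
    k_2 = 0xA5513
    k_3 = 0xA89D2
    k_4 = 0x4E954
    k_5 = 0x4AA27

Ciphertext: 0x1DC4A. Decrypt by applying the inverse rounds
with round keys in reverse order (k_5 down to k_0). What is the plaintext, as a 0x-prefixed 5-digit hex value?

s_0 = ciphertext = 0x1DC4A
s_1 = InvRound(s_0, k_5) = 0xFBFD6
s_2 = InvRound(s_1, k_4) = 0x9CC7E
s_3 = InvRound(s_2, k_3) = 0x76877
s_4 = InvRound(s_3, k_2) = 0x7DA1F
s_5 = InvRound(s_4, k_1) = 0xA3626
s_6 = InvRound(s_5, k_0) = 0x92002

0x92002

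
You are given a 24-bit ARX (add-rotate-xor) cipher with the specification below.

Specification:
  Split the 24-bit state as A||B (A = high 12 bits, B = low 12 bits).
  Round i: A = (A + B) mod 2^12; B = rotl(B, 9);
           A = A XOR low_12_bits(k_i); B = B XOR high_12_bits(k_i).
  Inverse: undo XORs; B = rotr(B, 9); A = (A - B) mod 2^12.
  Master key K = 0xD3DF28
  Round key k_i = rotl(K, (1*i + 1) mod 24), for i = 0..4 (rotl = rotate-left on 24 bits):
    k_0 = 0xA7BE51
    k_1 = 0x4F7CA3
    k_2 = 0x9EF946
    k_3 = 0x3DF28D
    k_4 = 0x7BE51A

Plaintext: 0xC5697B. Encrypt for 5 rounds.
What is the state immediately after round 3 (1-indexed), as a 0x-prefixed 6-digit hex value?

s_0 = plaintext = 0xC5697B
s_1 = Round(s_0, k_0) = 0xB80D54
s_2 = Round(s_1, k_1) = 0x477D5D
s_3 = Round(s_2, k_2) = 0x892244
s_4 = Round(s_3, k_3) = 0x85BB97
s_5 = Round(s_4, k_4) = 0x6E88CC

0x892244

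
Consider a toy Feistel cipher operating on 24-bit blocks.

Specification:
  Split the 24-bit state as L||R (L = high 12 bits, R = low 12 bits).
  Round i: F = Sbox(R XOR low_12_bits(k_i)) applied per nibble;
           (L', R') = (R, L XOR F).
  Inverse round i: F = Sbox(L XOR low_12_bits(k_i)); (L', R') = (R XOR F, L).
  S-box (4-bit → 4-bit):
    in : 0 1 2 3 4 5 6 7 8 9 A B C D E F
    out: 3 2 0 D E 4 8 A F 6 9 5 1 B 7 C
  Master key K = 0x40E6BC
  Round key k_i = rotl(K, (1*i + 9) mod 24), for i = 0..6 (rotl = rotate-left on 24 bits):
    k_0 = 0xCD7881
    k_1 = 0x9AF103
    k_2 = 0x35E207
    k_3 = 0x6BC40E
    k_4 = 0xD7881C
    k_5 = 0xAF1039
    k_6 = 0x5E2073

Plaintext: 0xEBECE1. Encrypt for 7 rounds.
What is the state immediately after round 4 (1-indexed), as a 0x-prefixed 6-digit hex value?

s_0 = plaintext = 0xEBECE1
s_1 = Round(s_0, k_0) = 0xCE103D
s_2 = Round(s_1, k_1) = 0x03DE36
s_3 = Round(s_2, k_2) = 0xE361EF
s_4 = Round(s_3, k_3) = 0x1EFA44
s_5 = Round(s_4, k_4) = 0xA441A0
s_6 = Round(s_5, k_5) = 0x1A0822
s_7 = Round(s_6, k_6) = 0x822EE2

0x1EFA44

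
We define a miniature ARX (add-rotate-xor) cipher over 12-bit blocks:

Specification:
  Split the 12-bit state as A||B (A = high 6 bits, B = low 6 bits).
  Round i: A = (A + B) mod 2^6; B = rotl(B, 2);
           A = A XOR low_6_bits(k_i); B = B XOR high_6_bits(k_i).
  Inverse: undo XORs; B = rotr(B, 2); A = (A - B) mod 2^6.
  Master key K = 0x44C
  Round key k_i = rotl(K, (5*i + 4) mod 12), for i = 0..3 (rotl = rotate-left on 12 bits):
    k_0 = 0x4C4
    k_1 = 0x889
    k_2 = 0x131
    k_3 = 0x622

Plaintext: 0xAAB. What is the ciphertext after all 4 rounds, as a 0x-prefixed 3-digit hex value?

0x71D

s_0 = plaintext = 0xAAB
s_1 = Round(s_0, k_0) = 0x47D
s_2 = Round(s_1, k_1) = 0x1D5
s_3 = Round(s_2, k_2) = 0xB51
s_4 = Round(s_3, k_3) = 0x71D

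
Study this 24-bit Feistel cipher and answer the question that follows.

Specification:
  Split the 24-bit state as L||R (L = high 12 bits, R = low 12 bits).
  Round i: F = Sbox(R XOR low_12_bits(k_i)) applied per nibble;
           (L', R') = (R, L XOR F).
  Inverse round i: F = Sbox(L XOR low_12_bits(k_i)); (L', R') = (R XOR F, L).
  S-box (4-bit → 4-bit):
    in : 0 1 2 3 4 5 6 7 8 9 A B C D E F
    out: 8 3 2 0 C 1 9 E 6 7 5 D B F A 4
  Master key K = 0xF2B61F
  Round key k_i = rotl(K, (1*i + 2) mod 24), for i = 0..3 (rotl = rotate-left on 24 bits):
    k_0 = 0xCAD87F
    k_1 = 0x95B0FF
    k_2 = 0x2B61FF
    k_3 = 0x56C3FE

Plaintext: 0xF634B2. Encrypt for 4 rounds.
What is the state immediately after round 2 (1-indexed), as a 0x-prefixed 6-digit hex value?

s_0 = plaintext = 0xF634B2
s_1 = Round(s_0, k_0) = 0x4B24DC
s_2 = Round(s_1, k_1) = 0x4DC892
s_3 = Round(s_2, k_2) = 0x892343
s_4 = Round(s_3, k_3) = 0x34304D

0x4DC892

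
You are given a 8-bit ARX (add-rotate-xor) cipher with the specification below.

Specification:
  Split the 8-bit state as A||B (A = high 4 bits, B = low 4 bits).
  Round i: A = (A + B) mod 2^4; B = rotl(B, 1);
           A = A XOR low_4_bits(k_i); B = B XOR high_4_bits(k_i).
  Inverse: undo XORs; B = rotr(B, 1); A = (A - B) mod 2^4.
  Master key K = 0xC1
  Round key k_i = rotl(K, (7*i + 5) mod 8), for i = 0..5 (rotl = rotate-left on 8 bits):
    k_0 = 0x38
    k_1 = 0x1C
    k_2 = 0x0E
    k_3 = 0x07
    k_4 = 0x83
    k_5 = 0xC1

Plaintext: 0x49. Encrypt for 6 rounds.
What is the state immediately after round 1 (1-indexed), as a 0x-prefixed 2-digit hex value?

0x50

s_0 = plaintext = 0x49
s_1 = Round(s_0, k_0) = 0x50
s_2 = Round(s_1, k_1) = 0x91
s_3 = Round(s_2, k_2) = 0x42
s_4 = Round(s_3, k_3) = 0x14
s_5 = Round(s_4, k_4) = 0x60
s_6 = Round(s_5, k_5) = 0x7C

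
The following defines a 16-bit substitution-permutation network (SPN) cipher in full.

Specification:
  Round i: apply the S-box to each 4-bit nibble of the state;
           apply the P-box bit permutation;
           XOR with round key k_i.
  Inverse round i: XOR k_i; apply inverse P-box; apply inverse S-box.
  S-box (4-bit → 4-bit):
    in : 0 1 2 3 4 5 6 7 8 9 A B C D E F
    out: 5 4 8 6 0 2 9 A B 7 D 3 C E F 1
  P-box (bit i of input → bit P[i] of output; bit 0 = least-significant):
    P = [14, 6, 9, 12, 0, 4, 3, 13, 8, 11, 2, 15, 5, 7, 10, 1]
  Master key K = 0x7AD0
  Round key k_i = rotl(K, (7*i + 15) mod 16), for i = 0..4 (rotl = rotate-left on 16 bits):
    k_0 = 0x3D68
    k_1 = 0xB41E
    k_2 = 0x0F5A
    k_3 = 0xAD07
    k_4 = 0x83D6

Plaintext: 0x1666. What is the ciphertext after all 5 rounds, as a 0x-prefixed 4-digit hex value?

s_0 = plaintext = 0x1666
s_1 = Round(s_0, k_0) = 0xC869
s_2 = Round(s_1, k_1) = 0x5B5D
s_3 = Round(s_2, k_2) = 0x148A
s_4 = Round(s_3, k_3) = 0xDB16
s_5 = Round(s_4, k_4) = 0xDE5C

0xDE5C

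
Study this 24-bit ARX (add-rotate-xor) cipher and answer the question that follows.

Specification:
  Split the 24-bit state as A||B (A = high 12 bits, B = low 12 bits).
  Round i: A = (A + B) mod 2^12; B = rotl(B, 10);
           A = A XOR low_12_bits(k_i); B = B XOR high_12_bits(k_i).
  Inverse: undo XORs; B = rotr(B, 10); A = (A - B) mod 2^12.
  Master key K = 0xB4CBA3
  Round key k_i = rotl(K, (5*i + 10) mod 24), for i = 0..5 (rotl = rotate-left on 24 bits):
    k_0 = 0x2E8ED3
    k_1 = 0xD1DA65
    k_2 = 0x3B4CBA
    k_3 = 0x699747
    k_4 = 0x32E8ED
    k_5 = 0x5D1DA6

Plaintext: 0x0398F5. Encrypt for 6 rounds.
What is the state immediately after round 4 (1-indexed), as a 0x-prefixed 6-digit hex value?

s_0 = plaintext = 0x0398F5
s_1 = Round(s_0, k_0) = 0x7FD4D5
s_2 = Round(s_1, k_1) = 0x6B7828
s_3 = Round(s_2, k_2) = 0x2651BE
s_4 = Round(s_3, k_3) = 0x364EF6
s_5 = Round(s_4, k_4) = 0xAB7893
s_6 = Round(s_5, k_5) = 0xEECBF5

0x364EF6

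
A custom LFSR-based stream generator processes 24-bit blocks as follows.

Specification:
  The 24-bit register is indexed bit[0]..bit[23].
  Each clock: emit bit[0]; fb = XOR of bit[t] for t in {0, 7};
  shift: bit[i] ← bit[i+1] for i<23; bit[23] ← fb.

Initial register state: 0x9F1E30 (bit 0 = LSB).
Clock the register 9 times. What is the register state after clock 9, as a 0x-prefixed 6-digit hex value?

0x064F8F

reg_0 = 0x9F1E30
clock 1: out=0, reg = 0x4F8F18
clock 2: out=0, reg = 0x27C78C
clock 3: out=0, reg = 0x93E3C6
clock 4: out=0, reg = 0xC9F1E3
clock 5: out=1, reg = 0x64F8F1
clock 6: out=1, reg = 0x327C78
clock 7: out=0, reg = 0x193E3C
clock 8: out=0, reg = 0x0C9F1E
clock 9: out=0, reg = 0x064F8F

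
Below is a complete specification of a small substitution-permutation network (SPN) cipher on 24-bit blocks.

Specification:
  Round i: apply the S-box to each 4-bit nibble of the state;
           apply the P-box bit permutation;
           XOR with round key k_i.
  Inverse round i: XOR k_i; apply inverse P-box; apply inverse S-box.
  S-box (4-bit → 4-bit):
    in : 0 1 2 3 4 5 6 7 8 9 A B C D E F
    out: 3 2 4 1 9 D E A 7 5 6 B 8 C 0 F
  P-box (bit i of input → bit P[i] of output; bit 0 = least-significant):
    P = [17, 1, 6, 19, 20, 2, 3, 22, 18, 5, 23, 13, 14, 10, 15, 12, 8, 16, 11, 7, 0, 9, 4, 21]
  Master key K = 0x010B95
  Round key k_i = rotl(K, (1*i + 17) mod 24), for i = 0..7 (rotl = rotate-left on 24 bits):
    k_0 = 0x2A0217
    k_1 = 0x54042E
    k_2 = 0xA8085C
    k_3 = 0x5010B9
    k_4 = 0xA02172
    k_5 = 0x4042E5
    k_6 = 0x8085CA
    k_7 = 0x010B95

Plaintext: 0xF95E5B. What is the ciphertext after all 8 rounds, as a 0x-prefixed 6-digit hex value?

s_0 = plaintext = 0xF95E5B
s_1 = Round(s_0, k_0) = 0x50D90C
s_2 = Round(s_1, k_1) = 0xE9953B
s_3 = Round(s_2, k_2) = 0x36E15E
s_4 = Round(s_3, k_3) = 0x011810
s_5 = Round(s_4, k_4) = 0x272755
s_6 = Round(s_5, k_5) = 0x1BE21D
s_7 = Round(s_6, k_6) = 0x09860E
s_8 = Round(s_7, k_7) = 0x91E4B0

0x91E4B0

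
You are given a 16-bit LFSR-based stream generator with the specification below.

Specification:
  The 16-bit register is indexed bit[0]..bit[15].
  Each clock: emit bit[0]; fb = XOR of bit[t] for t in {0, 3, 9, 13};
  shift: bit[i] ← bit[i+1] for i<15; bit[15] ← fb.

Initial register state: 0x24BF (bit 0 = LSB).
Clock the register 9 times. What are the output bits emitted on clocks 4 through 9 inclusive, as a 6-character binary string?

reg_0 = 0x24BF
clock 1: out=1, reg = 0x925F
clock 2: out=1, reg = 0xC92F
clock 3: out=1, reg = 0x6497
clock 4: out=1, reg = 0x324B
clock 5: out=1, reg = 0x1925
clock 6: out=1, reg = 0x8C92
clock 7: out=0, reg = 0x4649
clock 8: out=1, reg = 0xA324
clock 9: out=0, reg = 0x5192

111010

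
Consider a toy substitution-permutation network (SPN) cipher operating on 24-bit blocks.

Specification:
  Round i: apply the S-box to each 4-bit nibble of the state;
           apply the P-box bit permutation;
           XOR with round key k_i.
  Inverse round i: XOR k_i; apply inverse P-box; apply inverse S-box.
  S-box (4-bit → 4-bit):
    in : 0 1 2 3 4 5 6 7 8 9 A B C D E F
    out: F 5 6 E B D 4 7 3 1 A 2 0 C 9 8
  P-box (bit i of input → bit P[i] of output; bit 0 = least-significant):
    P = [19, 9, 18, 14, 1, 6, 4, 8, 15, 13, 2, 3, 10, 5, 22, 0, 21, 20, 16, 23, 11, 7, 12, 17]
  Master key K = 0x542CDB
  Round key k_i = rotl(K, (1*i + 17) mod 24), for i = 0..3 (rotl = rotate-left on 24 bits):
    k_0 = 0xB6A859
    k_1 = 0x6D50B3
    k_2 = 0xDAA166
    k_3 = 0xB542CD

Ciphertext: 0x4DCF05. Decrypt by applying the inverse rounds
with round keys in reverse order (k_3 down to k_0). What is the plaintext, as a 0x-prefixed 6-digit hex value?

s_0 = ciphertext = 0x4DCF05
s_1 = InvRound(s_0, k_3) = 0x841EA9
s_2 = InvRound(s_1, k_2) = 0x0B5047
s_3 = InvRound(s_2, k_1) = 0xA92626
s_4 = InvRound(s_3, k_0) = 0xE24577

0xE24577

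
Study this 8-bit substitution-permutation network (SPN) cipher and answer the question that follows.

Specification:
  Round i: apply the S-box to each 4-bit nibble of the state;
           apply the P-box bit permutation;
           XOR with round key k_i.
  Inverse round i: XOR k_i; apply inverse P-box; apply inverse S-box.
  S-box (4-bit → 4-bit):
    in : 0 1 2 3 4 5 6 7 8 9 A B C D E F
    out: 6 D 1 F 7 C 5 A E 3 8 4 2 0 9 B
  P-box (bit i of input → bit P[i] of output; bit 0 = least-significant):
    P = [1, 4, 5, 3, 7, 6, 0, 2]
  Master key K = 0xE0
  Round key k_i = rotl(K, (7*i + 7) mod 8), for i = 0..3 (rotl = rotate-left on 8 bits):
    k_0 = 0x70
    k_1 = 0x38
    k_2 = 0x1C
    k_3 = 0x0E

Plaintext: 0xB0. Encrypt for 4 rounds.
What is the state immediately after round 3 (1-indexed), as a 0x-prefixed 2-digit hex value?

0x26

s_0 = plaintext = 0xB0
s_1 = Round(s_0, k_0) = 0x41
s_2 = Round(s_1, k_1) = 0xD3
s_3 = Round(s_2, k_2) = 0x26
s_4 = Round(s_3, k_3) = 0xAC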